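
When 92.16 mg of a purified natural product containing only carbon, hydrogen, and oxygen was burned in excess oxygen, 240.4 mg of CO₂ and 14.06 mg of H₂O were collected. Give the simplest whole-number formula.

mol C = 0.2404 g CO₂ ÷ 44.009 g/mol = 0.0054625 mol
mol H = 2 × 0.01406 g H₂O ÷ 18.015 g/mol = 0.0015609 mol
mass O = 0.09216 − (0.065610 + 0.0015734) = 0.024976 g → mol O = 0.024976 ÷ 15.999 = 0.0015611 mol
Divide by the smallest (0.0015609 mol): C 3.500, H 1.000, O 1.000
Multiplying each by 2 gives whole numbers: C 7.00, H 2.00, O 2.00

C7H2O2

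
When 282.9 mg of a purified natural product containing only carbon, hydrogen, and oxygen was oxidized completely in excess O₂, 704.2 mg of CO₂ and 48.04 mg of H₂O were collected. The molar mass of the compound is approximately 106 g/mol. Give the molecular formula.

C6H2O2

mol C = 0.7042 g CO₂ ÷ 44.009 g/mol = 0.016001 mol
mol H = 2 × 0.04804 g H₂O ÷ 18.015 g/mol = 0.0053333 mol
mass O = 0.2829 − (0.19219 + 0.0053760) = 0.085333 g → mol O = 0.085333 ÷ 15.999 = 0.0053336 mol
Divide by the smallest (0.0053333 mol): C 3.000, H 1.000, O 1.000
Empirical formula: C3HO
Empirical-formula mass = 53.04 g/mol; 106 ÷ 53.04 ≈ 2, so the molecular formula is C6H2O2.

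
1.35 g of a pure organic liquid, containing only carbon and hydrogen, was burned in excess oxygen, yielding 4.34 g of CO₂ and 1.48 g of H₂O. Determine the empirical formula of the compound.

C3H5

mol C = 4.34 g CO₂ ÷ 44.009 g/mol = 0.09862 mol
mol H = 2 × 1.48 g H₂O ÷ 18.015 g/mol = 0.1643 mol
Divide by the smallest (0.09862 mol): C 1.000, H 1.666
Multiplying each by 3 gives whole numbers: C 3.00, H 5.00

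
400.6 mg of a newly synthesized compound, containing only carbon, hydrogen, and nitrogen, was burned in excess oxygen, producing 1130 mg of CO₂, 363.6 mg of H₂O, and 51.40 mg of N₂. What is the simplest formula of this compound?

C7H11N

mol C = 1.130 g CO₂ ÷ 44.009 g/mol = 0.025677 mol
mol H = 2 × 0.3636 g H₂O ÷ 18.015 g/mol = 0.040366 mol
mol N = 2 × 0.05140 g N₂ ÷ 28.014 g/mol = 0.0036696 mol
Divide by the smallest (0.0036696 mol): C 6.997, H 11.000, N 1.000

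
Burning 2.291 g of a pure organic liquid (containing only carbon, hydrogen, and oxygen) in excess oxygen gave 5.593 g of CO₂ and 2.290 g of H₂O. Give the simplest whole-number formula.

mol C = 5.593 g CO₂ ÷ 44.009 g/mol = 0.12709 mol
mol H = 2 × 2.290 g H₂O ÷ 18.015 g/mol = 0.25423 mol
mass O = 2.291 − (1.5264 + 0.25627) = 0.50828 g → mol O = 0.50828 ÷ 15.999 = 0.031770 mol
Divide by the smallest (0.031770 mol): C 4.000, H 8.002, O 1.000

C4H8O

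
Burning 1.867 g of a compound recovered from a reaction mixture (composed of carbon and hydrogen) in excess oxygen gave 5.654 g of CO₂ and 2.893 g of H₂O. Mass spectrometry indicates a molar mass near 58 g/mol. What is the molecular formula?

C4H10

mol C = 5.654 g CO₂ ÷ 44.009 g/mol = 0.12847 mol
mol H = 2 × 2.893 g H₂O ÷ 18.015 g/mol = 0.32118 mol
Divide by the smallest (0.12847 mol): C 1.000, H 2.500
Multiplying each by 2 gives whole numbers: C 2.00, H 5.00
Empirical formula: C2H5
Empirical-formula mass = 29.06 g/mol; 58 ÷ 29.06 ≈ 2, so the molecular formula is C4H10.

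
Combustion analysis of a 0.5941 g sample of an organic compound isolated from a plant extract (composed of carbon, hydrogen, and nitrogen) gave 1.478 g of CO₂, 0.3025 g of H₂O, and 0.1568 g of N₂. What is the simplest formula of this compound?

mol C = 1.478 g CO₂ ÷ 44.009 g/mol = 0.033584 mol
mol H = 2 × 0.3025 g H₂O ÷ 18.015 g/mol = 0.033583 mol
mol N = 2 × 0.1568 g N₂ ÷ 28.014 g/mol = 0.011194 mol
Divide by the smallest (0.011194 mol): C 3.000, H 3.000, N 1.000

C3H3N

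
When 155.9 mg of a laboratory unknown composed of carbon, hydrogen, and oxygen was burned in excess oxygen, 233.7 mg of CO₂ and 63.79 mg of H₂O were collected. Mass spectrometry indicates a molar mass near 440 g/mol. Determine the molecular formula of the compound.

C15H20O15

mol C = 0.2337 g CO₂ ÷ 44.009 g/mol = 0.0053103 mol
mol H = 2 × 0.06379 g H₂O ÷ 18.015 g/mol = 0.0070819 mol
mass O = 0.1559 − (0.063782 + 0.0071385) = 0.084980 g → mol O = 0.084980 ÷ 15.999 = 0.0053116 mol
Divide by the smallest (0.0053103 mol): C 1.000, H 1.334, O 1.000
Multiplying each by 3 gives whole numbers: C 3.00, H 4.00, O 3.00
Empirical formula: C3H4O3
Empirical-formula mass = 88.06 g/mol; 440 ÷ 88.06 ≈ 5, so the molecular formula is C15H20O15.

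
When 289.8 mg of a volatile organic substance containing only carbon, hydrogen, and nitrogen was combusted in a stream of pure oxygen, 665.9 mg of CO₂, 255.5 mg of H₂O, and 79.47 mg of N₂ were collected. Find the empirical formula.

C8H15N3

mol C = 0.6659 g CO₂ ÷ 44.009 g/mol = 0.015131 mol
mol H = 2 × 0.2555 g H₂O ÷ 18.015 g/mol = 0.028365 mol
mol N = 2 × 0.07947 g N₂ ÷ 28.014 g/mol = 0.0056736 mol
Divide by the smallest (0.0056736 mol): C 2.667, H 5.000, N 1.000
Multiplying each by 3 gives whole numbers: C 8.00, H 15.00, N 3.00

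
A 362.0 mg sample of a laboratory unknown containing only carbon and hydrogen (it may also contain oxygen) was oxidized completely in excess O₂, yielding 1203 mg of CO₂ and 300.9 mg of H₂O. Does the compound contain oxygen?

no

mol C = 1.203 g CO₂ ÷ 44.009 g/mol = 0.027335 mol
mol H = 2 × 0.3009 g H₂O ÷ 18.015 g/mol = 0.033405 mol
C and H together account for 0.36200 g — essentially the entire 0.3620 g sample — so the compound contains no oxygen.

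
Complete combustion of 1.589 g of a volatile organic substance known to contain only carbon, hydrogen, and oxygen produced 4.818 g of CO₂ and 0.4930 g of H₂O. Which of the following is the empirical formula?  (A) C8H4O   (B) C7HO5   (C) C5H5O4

mol C = 4.818 g CO₂ ÷ 44.009 g/mol = 0.10948 mol
mol H = 2 × 0.4930 g H₂O ÷ 18.015 g/mol = 0.054732 mol
mass O = 1.589 − (1.3149 + 0.055170) = 0.21889 g → mol O = 0.21889 ÷ 15.999 = 0.013682 mol
Divide by the smallest (0.013682 mol): C 8.002, H 4.000, O 1.000

(A) C8H4O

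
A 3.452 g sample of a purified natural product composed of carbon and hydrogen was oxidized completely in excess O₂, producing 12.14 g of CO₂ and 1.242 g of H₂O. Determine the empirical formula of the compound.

C2H

mol C = 12.14 g CO₂ ÷ 44.009 g/mol = 0.27585 mol
mol H = 2 × 1.242 g H₂O ÷ 18.015 g/mol = 0.13789 mol
Divide by the smallest (0.13789 mol): C 2.001, H 1.000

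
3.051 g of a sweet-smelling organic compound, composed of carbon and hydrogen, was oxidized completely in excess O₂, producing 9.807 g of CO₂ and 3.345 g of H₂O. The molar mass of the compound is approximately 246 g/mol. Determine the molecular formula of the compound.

C18H30

mol C = 9.807 g CO₂ ÷ 44.009 g/mol = 0.22284 mol
mol H = 2 × 3.345 g H₂O ÷ 18.015 g/mol = 0.37136 mol
Divide by the smallest (0.22284 mol): C 1.000, H 1.666
Multiplying each by 3 gives whole numbers: C 3.00, H 5.00
Empirical formula: C3H5
Empirical-formula mass = 41.07 g/mol; 246 ÷ 41.07 ≈ 6, so the molecular formula is C18H30.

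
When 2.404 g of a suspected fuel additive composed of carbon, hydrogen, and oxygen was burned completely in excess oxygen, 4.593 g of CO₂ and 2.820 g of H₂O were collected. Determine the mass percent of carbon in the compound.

mol C = 4.593 g CO₂ ÷ 44.009 g/mol = 0.10437 mol
mol H = 2 × 2.820 g H₂O ÷ 18.015 g/mol = 0.31307 mol
mass O = 2.404 − (1.2535 + 0.31558) = 0.83489 g → mol O = 0.83489 ÷ 15.999 = 0.052184 mol
mass % C = 1.2535 g ÷ 2.404 g × 100%

52.14%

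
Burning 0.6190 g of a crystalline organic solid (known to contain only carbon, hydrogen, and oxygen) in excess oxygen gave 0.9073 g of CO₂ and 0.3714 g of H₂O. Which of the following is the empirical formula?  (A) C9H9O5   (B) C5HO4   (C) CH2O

(C) CH2O

mol C = 0.9073 g CO₂ ÷ 44.009 g/mol = 0.020616 mol
mol H = 2 × 0.3714 g H₂O ÷ 18.015 g/mol = 0.041232 mol
mass O = 0.6190 − (0.24762 + 0.041562) = 0.32982 g → mol O = 0.32982 ÷ 15.999 = 0.020615 mol
Divide by the smallest (0.020615 mol): C 1.000, H 2.000, O 1.000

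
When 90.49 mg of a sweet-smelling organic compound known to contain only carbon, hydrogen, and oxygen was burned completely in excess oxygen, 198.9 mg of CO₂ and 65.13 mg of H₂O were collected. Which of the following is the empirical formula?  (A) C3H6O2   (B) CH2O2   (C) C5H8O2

mol C = 0.1989 g CO₂ ÷ 44.009 g/mol = 0.0045195 mol
mol H = 2 × 0.06513 g H₂O ÷ 18.015 g/mol = 0.0072306 mol
mass O = 0.09049 − (0.054284 + 0.0072885) = 0.028917 g → mol O = 0.028917 ÷ 15.999 = 0.0018075 mol
Divide by the smallest (0.0018075 mol): C 2.500, H 4.000, O 1.000
Multiplying each by 2 gives whole numbers: C 5.00, H 8.00, O 2.00

(C) C5H8O2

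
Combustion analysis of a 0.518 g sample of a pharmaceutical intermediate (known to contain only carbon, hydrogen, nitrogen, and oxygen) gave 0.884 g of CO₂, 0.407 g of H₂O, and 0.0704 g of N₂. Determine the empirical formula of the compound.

C4H9NO2

mol C = 0.884 g CO₂ ÷ 44.009 g/mol = 0.02009 mol
mol H = 2 × 0.407 g H₂O ÷ 18.015 g/mol = 0.04518 mol
mol N = 2 × 0.0704 g N₂ ÷ 28.014 g/mol = 0.005026 mol
mass O = 0.518 − (0.2413 + 0.04555 + 0.07040) = 0.1608 g → mol O = 0.1608 ÷ 15.999 = 0.01005 mol
Divide by the smallest (0.005026 mol): C 3.997, H 8.990, N 1.000, O 2.000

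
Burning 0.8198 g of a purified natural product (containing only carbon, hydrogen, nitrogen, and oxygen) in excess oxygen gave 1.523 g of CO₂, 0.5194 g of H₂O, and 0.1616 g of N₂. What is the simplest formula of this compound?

mol C = 1.523 g CO₂ ÷ 44.009 g/mol = 0.034607 mol
mol H = 2 × 0.5194 g H₂O ÷ 18.015 g/mol = 0.057663 mol
mol N = 2 × 0.1616 g N₂ ÷ 28.014 g/mol = 0.011537 mol
mass O = 0.8198 − (0.41566 + 0.058124 + 0.16160) = 0.18442 g → mol O = 0.18442 ÷ 15.999 = 0.011527 mol
Divide by the smallest (0.011527 mol): C 3.002, H 5.003, N 1.001, O 1.000

C3H5NO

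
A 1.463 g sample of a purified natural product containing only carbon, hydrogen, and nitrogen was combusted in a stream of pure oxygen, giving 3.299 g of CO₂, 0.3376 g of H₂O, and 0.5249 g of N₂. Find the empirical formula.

mol C = 3.299 g CO₂ ÷ 44.009 g/mol = 0.074962 mol
mol H = 2 × 0.3376 g H₂O ÷ 18.015 g/mol = 0.037480 mol
mol N = 2 × 0.5249 g N₂ ÷ 28.014 g/mol = 0.037474 mol
Divide by the smallest (0.037474 mol): C 2.000, H 1.000, N 1.000

C2HN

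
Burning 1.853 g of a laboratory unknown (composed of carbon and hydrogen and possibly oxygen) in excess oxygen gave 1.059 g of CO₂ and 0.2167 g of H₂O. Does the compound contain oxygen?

yes

mol C = 1.059 g CO₂ ÷ 44.009 g/mol = 0.024063 mol
mol H = 2 × 0.2167 g H₂O ÷ 18.015 g/mol = 0.024058 mol
C and H account for only 0.31327 g of the 1.853 g sample; the remaining 1.5397 g must be oxygen.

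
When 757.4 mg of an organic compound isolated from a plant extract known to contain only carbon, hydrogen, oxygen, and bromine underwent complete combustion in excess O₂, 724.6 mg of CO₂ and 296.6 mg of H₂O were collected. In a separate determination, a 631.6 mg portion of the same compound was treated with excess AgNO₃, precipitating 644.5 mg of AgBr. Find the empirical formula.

C4H8BrO3

mol C = 0.7246 g CO₂ ÷ 44.009 g/mol = 0.016465 mol
mol H = 2 × 0.2966 g H₂O ÷ 18.015 g/mol = 0.032928 mol
From the AgBr data: mol Br per gram of compound = (0.6445 ÷ 187.772) ÷ 0.6316 = 0.0054344 mol/g, so in the 0.7574 g combustion sample mol Br = 0.0041160 mol
mass O = 0.7574 − (0.19776 + 0.033192 + 0.32888) = 0.19756 g → mol O = 0.19756 ÷ 15.999 = 0.012349 mol
Divide by the smallest (0.0041160 mol): C 4.000, H 8.000, Br 1.000, O 3.000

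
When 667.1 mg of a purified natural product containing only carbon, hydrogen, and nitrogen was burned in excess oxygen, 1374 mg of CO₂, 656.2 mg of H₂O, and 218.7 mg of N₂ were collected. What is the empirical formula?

mol C = 1.374 g CO₂ ÷ 44.009 g/mol = 0.031221 mol
mol H = 2 × 0.6562 g H₂O ÷ 18.015 g/mol = 0.072850 mol
mol N = 2 × 0.2187 g N₂ ÷ 28.014 g/mol = 0.015614 mol
Divide by the smallest (0.015614 mol): C 2.000, H 4.666, N 1.000
Multiplying each by 3 gives whole numbers: C 6.00, H 14.00, N 3.00

C6H14N3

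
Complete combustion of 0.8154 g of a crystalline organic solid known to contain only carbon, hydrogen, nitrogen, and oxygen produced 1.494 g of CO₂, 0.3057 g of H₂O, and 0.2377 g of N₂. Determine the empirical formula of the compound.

C4H4N2O

mol C = 1.494 g CO₂ ÷ 44.009 g/mol = 0.033948 mol
mol H = 2 × 0.3057 g H₂O ÷ 18.015 g/mol = 0.033938 mol
mol N = 2 × 0.2377 g N₂ ÷ 28.014 g/mol = 0.016970 mol
mass O = 0.8154 − (0.40774 + 0.034210 + 0.23770) = 0.13575 g → mol O = 0.13575 ÷ 15.999 = 0.0084846 mol
Divide by the smallest (0.0084846 mol): C 4.001, H 4.000, N 2.000, O 1.000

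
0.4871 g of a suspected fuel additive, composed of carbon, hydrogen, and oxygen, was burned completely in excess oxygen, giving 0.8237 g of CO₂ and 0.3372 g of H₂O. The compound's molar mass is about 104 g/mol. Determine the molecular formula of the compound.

C4H8O3

mol C = 0.8237 g CO₂ ÷ 44.009 g/mol = 0.018717 mol
mol H = 2 × 0.3372 g H₂O ÷ 18.015 g/mol = 0.037435 mol
mass O = 0.4871 − (0.22481 + 0.037735) = 0.22456 g → mol O = 0.22456 ÷ 15.999 = 0.014036 mol
Divide by the smallest (0.014036 mol): C 1.333, H 2.667, O 1.000
Multiplying each by 3 gives whole numbers: C 4.00, H 8.00, O 3.00
Empirical formula: C4H8O3
Empirical-formula mass = 104.10 g/mol; 104 ÷ 104.10 ≈ 1, so the molecular formula is C4H8O3.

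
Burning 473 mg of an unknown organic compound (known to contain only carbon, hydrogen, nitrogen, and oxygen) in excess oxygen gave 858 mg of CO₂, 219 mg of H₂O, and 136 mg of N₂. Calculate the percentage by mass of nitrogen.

mol C = 0.858 g CO₂ ÷ 44.009 g/mol = 0.01950 mol
mol H = 2 × 0.219 g H₂O ÷ 18.015 g/mol = 0.02431 mol
mol N = 2 × 0.136 g N₂ ÷ 28.014 g/mol = 0.009709 mol
mass O = 0.473 − (0.2342 + 0.02451 + 0.1360) = 0.07833 g → mol O = 0.07833 ÷ 15.999 = 0.004896 mol
mass % N = 0.1360 g ÷ 0.473 g × 100%

28.8%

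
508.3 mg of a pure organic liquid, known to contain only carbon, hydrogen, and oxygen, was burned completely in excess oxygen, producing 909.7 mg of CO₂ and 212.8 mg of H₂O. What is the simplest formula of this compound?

C7H8O5

mol C = 0.9097 g CO₂ ÷ 44.009 g/mol = 0.020671 mol
mol H = 2 × 0.2128 g H₂O ÷ 18.015 g/mol = 0.023625 mol
mass O = 0.5083 − (0.24828 + 0.023814) = 0.23621 g → mol O = 0.23621 ÷ 15.999 = 0.014764 mol
Divide by the smallest (0.014764 mol): C 1.400, H 1.600, O 1.000
Multiplying each by 5 gives whole numbers: C 7.00, H 8.00, O 5.00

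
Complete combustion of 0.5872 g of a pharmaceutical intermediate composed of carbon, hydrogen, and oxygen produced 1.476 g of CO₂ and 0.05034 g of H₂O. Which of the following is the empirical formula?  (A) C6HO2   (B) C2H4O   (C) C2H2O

(A) C6HO2

mol C = 1.476 g CO₂ ÷ 44.009 g/mol = 0.033539 mol
mol H = 2 × 0.05034 g H₂O ÷ 18.015 g/mol = 0.0055887 mol
mass O = 0.5872 − (0.40283 + 0.0056334) = 0.17873 g → mol O = 0.17873 ÷ 15.999 = 0.011172 mol
Divide by the smallest (0.0055887 mol): C 6.001, H 1.000, O 1.999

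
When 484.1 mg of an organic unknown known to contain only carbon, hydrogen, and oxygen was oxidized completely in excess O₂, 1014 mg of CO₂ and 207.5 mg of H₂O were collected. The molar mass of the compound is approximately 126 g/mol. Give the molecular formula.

C6H6O3

mol C = 1.014 g CO₂ ÷ 44.009 g/mol = 0.023041 mol
mol H = 2 × 0.2075 g H₂O ÷ 18.015 g/mol = 0.023036 mol
mass O = 0.4841 − (0.27674 + 0.023221) = 0.18414 g → mol O = 0.18414 ÷ 15.999 = 0.011509 mol
Divide by the smallest (0.011509 mol): C 2.002, H 2.002, O 1.000
Empirical formula: C2H2O
Empirical-formula mass = 42.04 g/mol; 126 ÷ 42.04 ≈ 3, so the molecular formula is C6H6O3.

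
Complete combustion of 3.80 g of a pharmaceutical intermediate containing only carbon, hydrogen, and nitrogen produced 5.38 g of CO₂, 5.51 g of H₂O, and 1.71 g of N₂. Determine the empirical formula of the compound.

mol C = 5.38 g CO₂ ÷ 44.009 g/mol = 0.1222 mol
mol H = 2 × 5.51 g H₂O ÷ 18.015 g/mol = 0.6117 mol
mol N = 2 × 1.71 g N₂ ÷ 28.014 g/mol = 0.1221 mol
Divide by the smallest (0.1221 mol): C 1.001, H 5.011, N 1.000

CH5N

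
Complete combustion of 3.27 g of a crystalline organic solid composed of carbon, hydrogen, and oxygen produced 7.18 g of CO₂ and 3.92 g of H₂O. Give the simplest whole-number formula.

C3H8O

mol C = 7.18 g CO₂ ÷ 44.009 g/mol = 0.1631 mol
mol H = 2 × 3.92 g H₂O ÷ 18.015 g/mol = 0.4352 mol
mass O = 3.27 − (1.960 + 0.4387) = 0.8717 g → mol O = 0.8717 ÷ 15.999 = 0.05449 mol
Divide by the smallest (0.05449 mol): C 2.994, H 7.987, O 1.000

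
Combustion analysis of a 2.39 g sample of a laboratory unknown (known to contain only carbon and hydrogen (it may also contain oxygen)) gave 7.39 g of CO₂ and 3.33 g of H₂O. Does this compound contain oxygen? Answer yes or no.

no

mol C = 7.39 g CO₂ ÷ 44.009 g/mol = 0.1679 mol
mol H = 2 × 3.33 g H₂O ÷ 18.015 g/mol = 0.3697 mol
C and H together account for 2.390 g — essentially the entire 2.39 g sample — so the compound contains no oxygen.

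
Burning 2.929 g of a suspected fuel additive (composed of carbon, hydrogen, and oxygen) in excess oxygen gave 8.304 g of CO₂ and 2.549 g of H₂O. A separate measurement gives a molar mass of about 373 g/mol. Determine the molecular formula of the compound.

mol C = 8.304 g CO₂ ÷ 44.009 g/mol = 0.18869 mol
mol H = 2 × 2.549 g H₂O ÷ 18.015 g/mol = 0.28299 mol
mass O = 2.929 − (2.2663 + 0.28525) = 0.37741 g → mol O = 0.37741 ÷ 15.999 = 0.023590 mol
Divide by the smallest (0.023590 mol): C 7.999, H 11.996, O 1.000
Empirical formula: C8H12O
Empirical-formula mass = 124.18 g/mol; 373 ÷ 124.18 ≈ 3, so the molecular formula is C24H36O3.

C24H36O3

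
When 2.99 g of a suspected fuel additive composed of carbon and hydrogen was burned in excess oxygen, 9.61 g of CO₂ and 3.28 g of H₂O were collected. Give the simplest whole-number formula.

C3H5

mol C = 9.61 g CO₂ ÷ 44.009 g/mol = 0.2184 mol
mol H = 2 × 3.28 g H₂O ÷ 18.015 g/mol = 0.3641 mol
Divide by the smallest (0.2184 mol): C 1.000, H 1.668
Multiplying each by 3 gives whole numbers: C 3.00, H 5.00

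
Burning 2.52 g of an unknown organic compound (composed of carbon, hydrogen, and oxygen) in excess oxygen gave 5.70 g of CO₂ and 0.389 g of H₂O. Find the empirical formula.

C9H3O4

mol C = 5.70 g CO₂ ÷ 44.009 g/mol = 0.1295 mol
mol H = 2 × 0.389 g H₂O ÷ 18.015 g/mol = 0.04319 mol
mass O = 2.52 − (1.556 + 0.04353) = 0.9208 g → mol O = 0.9208 ÷ 15.999 = 0.05755 mol
Divide by the smallest (0.04319 mol): C 2.999, H 1.000, O 1.333
Multiplying each by 3 gives whole numbers: C 9.00, H 3.00, O 4.00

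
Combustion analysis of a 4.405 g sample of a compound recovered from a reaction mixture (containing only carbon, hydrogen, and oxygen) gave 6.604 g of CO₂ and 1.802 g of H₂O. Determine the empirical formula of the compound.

C3H4O3

mol C = 6.604 g CO₂ ÷ 44.009 g/mol = 0.15006 mol
mol H = 2 × 1.802 g H₂O ÷ 18.015 g/mol = 0.20006 mol
mass O = 4.405 − (1.8024 + 0.20166) = 2.4010 g → mol O = 2.4010 ÷ 15.999 = 0.15007 mol
Divide by the smallest (0.15006 mol): C 1.000, H 1.333, O 1.000
Multiplying each by 3 gives whole numbers: C 3.00, H 4.00, O 3.00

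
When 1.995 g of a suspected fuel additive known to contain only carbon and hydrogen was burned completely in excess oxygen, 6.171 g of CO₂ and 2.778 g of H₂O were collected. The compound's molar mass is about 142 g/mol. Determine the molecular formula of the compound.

C10H22

mol C = 6.171 g CO₂ ÷ 44.009 g/mol = 0.14022 mol
mol H = 2 × 2.778 g H₂O ÷ 18.015 g/mol = 0.30841 mol
Divide by the smallest (0.14022 mol): C 1.000, H 2.199
Multiplying each by 5 gives whole numbers: C 5.00, H 11.00
Empirical formula: C5H11
Empirical-formula mass = 71.14 g/mol; 142 ÷ 71.14 ≈ 2, so the molecular formula is C10H22.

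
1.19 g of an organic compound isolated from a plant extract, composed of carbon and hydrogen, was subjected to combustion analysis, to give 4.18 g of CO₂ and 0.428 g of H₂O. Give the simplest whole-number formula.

C2H

mol C = 4.18 g CO₂ ÷ 44.009 g/mol = 0.09498 mol
mol H = 2 × 0.428 g H₂O ÷ 18.015 g/mol = 0.04752 mol
Divide by the smallest (0.04752 mol): C 1.999, H 1.000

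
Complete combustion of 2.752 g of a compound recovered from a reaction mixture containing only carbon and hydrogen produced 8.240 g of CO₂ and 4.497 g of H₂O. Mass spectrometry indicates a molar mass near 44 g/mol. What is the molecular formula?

mol C = 8.240 g CO₂ ÷ 44.009 g/mol = 0.18723 mol
mol H = 2 × 4.497 g H₂O ÷ 18.015 g/mol = 0.49925 mol
Divide by the smallest (0.18723 mol): C 1.000, H 2.666
Multiplying each by 3 gives whole numbers: C 3.00, H 8.00
Empirical formula: C3H8
Empirical-formula mass = 44.10 g/mol; 44 ÷ 44.10 ≈ 1, so the molecular formula is C3H8.

C3H8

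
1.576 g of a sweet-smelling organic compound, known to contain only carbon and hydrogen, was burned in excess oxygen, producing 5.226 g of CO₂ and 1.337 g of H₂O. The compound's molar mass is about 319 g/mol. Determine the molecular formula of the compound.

C24H30

mol C = 5.226 g CO₂ ÷ 44.009 g/mol = 0.11875 mol
mol H = 2 × 1.337 g H₂O ÷ 18.015 g/mol = 0.14843 mol
Divide by the smallest (0.11875 mol): C 1.000, H 1.250
Multiplying each by 4 gives whole numbers: C 4.00, H 5.00
Empirical formula: C4H5
Empirical-formula mass = 53.08 g/mol; 319 ÷ 53.08 ≈ 6, so the molecular formula is C24H30.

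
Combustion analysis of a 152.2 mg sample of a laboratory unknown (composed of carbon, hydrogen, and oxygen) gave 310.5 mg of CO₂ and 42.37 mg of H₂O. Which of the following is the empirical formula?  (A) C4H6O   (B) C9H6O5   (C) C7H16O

(B) C9H6O5

mol C = 0.3105 g CO₂ ÷ 44.009 g/mol = 0.0070554 mol
mol H = 2 × 0.04237 g H₂O ÷ 18.015 g/mol = 0.0047039 mol
mass O = 0.1522 − (0.084742 + 0.0047415) = 0.062716 g → mol O = 0.062716 ÷ 15.999 = 0.0039200 mol
Divide by the smallest (0.0039200 mol): C 1.800, H 1.200, O 1.000
Multiplying each by 5 gives whole numbers: C 9.00, H 6.00, O 5.00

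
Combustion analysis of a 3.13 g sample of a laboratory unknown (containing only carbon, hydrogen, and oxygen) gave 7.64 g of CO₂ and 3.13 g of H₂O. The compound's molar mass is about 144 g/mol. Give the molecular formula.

C8H16O2

mol C = 7.64 g CO₂ ÷ 44.009 g/mol = 0.1736 mol
mol H = 2 × 3.13 g H₂O ÷ 18.015 g/mol = 0.3475 mol
mass O = 3.13 − (2.085 + 0.3503) = 0.6946 g → mol O = 0.6946 ÷ 15.999 = 0.04342 mol
Divide by the smallest (0.04342 mol): C 3.999, H 8.004, O 1.000
Empirical formula: C4H8O
Empirical-formula mass = 72.11 g/mol; 144 ÷ 72.11 ≈ 2, so the molecular formula is C8H16O2.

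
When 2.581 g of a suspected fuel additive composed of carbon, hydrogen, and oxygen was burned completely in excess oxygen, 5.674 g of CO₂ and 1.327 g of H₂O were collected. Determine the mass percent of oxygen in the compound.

mol C = 5.674 g CO₂ ÷ 44.009 g/mol = 0.12893 mol
mol H = 2 × 1.327 g H₂O ÷ 18.015 g/mol = 0.14732 mol
mass O = 2.581 − (1.5486 + 0.14850) = 0.88394 g → mol O = 0.88394 ÷ 15.999 = 0.055250 mol
mass % O = 0.88394 g ÷ 2.581 g × 100%

34.25%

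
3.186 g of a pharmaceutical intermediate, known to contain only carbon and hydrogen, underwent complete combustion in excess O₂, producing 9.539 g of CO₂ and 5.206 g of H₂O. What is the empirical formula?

mol C = 9.539 g CO₂ ÷ 44.009 g/mol = 0.21675 mol
mol H = 2 × 5.206 g H₂O ÷ 18.015 g/mol = 0.57796 mol
Divide by the smallest (0.21675 mol): C 1.000, H 2.666
Multiplying each by 3 gives whole numbers: C 3.00, H 8.00

C3H8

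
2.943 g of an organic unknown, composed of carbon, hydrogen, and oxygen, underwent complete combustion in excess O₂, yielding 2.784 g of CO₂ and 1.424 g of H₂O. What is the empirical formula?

C2H5O4

mol C = 2.784 g CO₂ ÷ 44.009 g/mol = 0.063260 mol
mol H = 2 × 1.424 g H₂O ÷ 18.015 g/mol = 0.15809 mol
mass O = 2.943 − (0.75981 + 0.15936) = 2.0238 g → mol O = 2.0238 ÷ 15.999 = 0.12650 mol
Divide by the smallest (0.063260 mol): C 1.000, H 2.499, O 2.000
Multiplying each by 2 gives whole numbers: C 2.00, H 5.00, O 4.00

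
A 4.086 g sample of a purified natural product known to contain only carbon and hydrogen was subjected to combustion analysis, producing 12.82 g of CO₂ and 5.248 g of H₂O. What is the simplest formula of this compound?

CH2

mol C = 12.82 g CO₂ ÷ 44.009 g/mol = 0.29130 mol
mol H = 2 × 5.248 g H₂O ÷ 18.015 g/mol = 0.58263 mol
Divide by the smallest (0.29130 mol): C 1.000, H 2.000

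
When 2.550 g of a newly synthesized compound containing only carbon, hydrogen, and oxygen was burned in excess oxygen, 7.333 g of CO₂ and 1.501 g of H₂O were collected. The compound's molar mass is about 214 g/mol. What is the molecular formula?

C14H14O2

mol C = 7.333 g CO₂ ÷ 44.009 g/mol = 0.16663 mol
mol H = 2 × 1.501 g H₂O ÷ 18.015 g/mol = 0.16664 mol
mass O = 2.550 − (2.0013 + 0.16797) = 0.38069 g → mol O = 0.38069 ÷ 15.999 = 0.023795 mol
Divide by the smallest (0.023795 mol): C 7.003, H 7.003, O 1.000
Empirical formula: C7H7O
Empirical-formula mass = 107.13 g/mol; 214 ÷ 107.13 ≈ 2, so the molecular formula is C14H14O2.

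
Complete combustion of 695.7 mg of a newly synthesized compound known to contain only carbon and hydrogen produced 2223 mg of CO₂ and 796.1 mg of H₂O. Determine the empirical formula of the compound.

mol C = 2.223 g CO₂ ÷ 44.009 g/mol = 0.050512 mol
mol H = 2 × 0.7961 g H₂O ÷ 18.015 g/mol = 0.088382 mol
Divide by the smallest (0.050512 mol): C 1.000, H 1.750
Multiplying each by 4 gives whole numbers: C 4.00, H 7.00

C4H7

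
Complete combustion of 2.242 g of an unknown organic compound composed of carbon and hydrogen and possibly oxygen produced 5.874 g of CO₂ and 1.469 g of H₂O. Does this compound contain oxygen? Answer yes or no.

mol C = 5.874 g CO₂ ÷ 44.009 g/mol = 0.13347 mol
mol H = 2 × 1.469 g H₂O ÷ 18.015 g/mol = 0.16309 mol
C and H account for only 1.7675 g of the 2.242 g sample; the remaining 0.47447 g must be oxygen.

yes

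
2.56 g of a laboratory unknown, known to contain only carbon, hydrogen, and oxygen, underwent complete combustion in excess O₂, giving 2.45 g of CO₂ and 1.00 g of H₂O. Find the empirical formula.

mol C = 2.45 g CO₂ ÷ 44.009 g/mol = 0.05567 mol
mol H = 2 × 1.00 g H₂O ÷ 18.015 g/mol = 0.1110 mol
mass O = 2.56 − (0.6687 + 0.1119) = 1.779 g → mol O = 1.779 ÷ 15.999 = 0.1112 mol
Divide by the smallest (0.05567 mol): C 1.000, H 1.994, O 1.998

CH2O2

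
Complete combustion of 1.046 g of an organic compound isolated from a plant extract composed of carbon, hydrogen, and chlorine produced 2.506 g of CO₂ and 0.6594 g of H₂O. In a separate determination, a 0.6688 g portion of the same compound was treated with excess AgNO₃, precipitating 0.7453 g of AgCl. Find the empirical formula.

mol C = 2.506 g CO₂ ÷ 44.009 g/mol = 0.056943 mol
mol H = 2 × 0.6594 g H₂O ÷ 18.015 g/mol = 0.073206 mol
From the AgCl data: mol Cl per gram of compound = (0.7453 ÷ 143.318) ÷ 0.6688 = 0.0077756 mol/g, so in the 1.046 g combustion sample mol Cl = 0.0081333 mol
Divide by the smallest (0.0081333 mol): C 7.001, H 9.001, Cl 1.000

C7H9Cl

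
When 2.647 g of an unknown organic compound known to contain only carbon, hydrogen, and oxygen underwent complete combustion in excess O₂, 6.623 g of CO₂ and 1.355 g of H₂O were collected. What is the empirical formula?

C7H7O2

mol C = 6.623 g CO₂ ÷ 44.009 g/mol = 0.15049 mol
mol H = 2 × 1.355 g H₂O ÷ 18.015 g/mol = 0.15043 mol
mass O = 2.647 − (1.8076 + 0.15163) = 0.68781 g → mol O = 0.68781 ÷ 15.999 = 0.042991 mol
Divide by the smallest (0.042991 mol): C 3.501, H 3.499, O 1.000
Multiplying each by 2 gives whole numbers: C 7.00, H 7.00, O 2.00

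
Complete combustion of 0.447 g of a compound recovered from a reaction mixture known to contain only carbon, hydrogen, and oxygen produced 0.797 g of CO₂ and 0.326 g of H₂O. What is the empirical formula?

C3H6O2

mol C = 0.797 g CO₂ ÷ 44.009 g/mol = 0.01811 mol
mol H = 2 × 0.326 g H₂O ÷ 18.015 g/mol = 0.03619 mol
mass O = 0.447 − (0.2175 + 0.03648) = 0.1930 g → mol O = 0.1930 ÷ 15.999 = 0.01206 mol
Divide by the smallest (0.01206 mol): C 1.501, H 3.000, O 1.000
Multiplying each by 2 gives whole numbers: C 3.00, H 6.00, O 2.00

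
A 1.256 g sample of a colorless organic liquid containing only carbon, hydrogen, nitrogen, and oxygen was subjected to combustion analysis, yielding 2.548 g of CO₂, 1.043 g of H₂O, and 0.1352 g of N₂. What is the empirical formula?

C6H12NO2

mol C = 2.548 g CO₂ ÷ 44.009 g/mol = 0.057897 mol
mol H = 2 × 1.043 g H₂O ÷ 18.015 g/mol = 0.11579 mol
mol N = 2 × 0.1352 g N₂ ÷ 28.014 g/mol = 0.0096523 mol
mass O = 1.256 − (0.69540 + 0.11672 + 0.13520) = 0.30868 g → mol O = 0.30868 ÷ 15.999 = 0.019294 mol
Divide by the smallest (0.0096523 mol): C 5.998, H 11.996, N 1.000, O 1.999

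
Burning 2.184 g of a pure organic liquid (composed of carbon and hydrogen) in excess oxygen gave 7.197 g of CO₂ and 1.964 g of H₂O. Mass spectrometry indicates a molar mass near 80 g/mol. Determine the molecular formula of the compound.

C6H8

mol C = 7.197 g CO₂ ÷ 44.009 g/mol = 0.16353 mol
mol H = 2 × 1.964 g H₂O ÷ 18.015 g/mol = 0.21804 mol
Divide by the smallest (0.16353 mol): C 1.000, H 1.333
Multiplying each by 3 gives whole numbers: C 3.00, H 4.00
Empirical formula: C3H4
Empirical-formula mass = 40.06 g/mol; 80 ÷ 40.06 ≈ 2, so the molecular formula is C6H8.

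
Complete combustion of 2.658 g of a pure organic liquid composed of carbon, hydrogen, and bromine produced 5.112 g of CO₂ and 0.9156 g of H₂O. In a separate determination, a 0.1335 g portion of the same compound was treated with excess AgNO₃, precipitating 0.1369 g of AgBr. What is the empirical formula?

mol C = 5.112 g CO₂ ÷ 44.009 g/mol = 0.11616 mol
mol H = 2 × 0.9156 g H₂O ÷ 18.015 g/mol = 0.10165 mol
From the AgBr data: mol Br per gram of compound = (0.1369 ÷ 187.772) ÷ 0.1335 = 0.0054612 mol/g, so in the 2.658 g combustion sample mol Br = 0.014516 mol
Divide by the smallest (0.014516 mol): C 8.002, H 7.003, Br 1.000

C8H7Br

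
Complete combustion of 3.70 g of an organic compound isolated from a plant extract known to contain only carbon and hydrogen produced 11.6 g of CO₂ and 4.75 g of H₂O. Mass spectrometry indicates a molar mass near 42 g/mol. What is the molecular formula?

mol C = 11.6 g CO₂ ÷ 44.009 g/mol = 0.2636 mol
mol H = 2 × 4.75 g H₂O ÷ 18.015 g/mol = 0.5273 mol
Divide by the smallest (0.2636 mol): C 1.000, H 2.001
Empirical formula: CH2
Empirical-formula mass = 14.03 g/mol; 42 ÷ 14.03 ≈ 3, so the molecular formula is C3H6.

C3H6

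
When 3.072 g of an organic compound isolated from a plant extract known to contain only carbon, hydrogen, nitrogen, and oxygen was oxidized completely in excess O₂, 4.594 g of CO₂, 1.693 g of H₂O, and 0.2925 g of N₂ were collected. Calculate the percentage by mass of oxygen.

mol C = 4.594 g CO₂ ÷ 44.009 g/mol = 0.10439 mol
mol H = 2 × 1.693 g H₂O ÷ 18.015 g/mol = 0.18795 mol
mol N = 2 × 0.2925 g N₂ ÷ 28.014 g/mol = 0.020882 mol
mass O = 3.072 − (1.2538 + 0.18946 + 0.29250) = 1.3362 g → mol O = 1.3362 ÷ 15.999 = 0.083520 mol
mass % O = 1.3362 g ÷ 3.072 g × 100%

43.50%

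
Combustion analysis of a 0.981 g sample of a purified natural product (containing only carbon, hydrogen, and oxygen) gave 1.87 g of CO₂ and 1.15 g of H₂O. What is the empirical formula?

C2H6O

mol C = 1.87 g CO₂ ÷ 44.009 g/mol = 0.04249 mol
mol H = 2 × 1.15 g H₂O ÷ 18.015 g/mol = 0.1277 mol
mass O = 0.981 − (0.5104 + 0.1287) = 0.3419 g → mol O = 0.3419 ÷ 15.999 = 0.02137 mol
Divide by the smallest (0.02137 mol): C 1.988, H 5.974, O 1.000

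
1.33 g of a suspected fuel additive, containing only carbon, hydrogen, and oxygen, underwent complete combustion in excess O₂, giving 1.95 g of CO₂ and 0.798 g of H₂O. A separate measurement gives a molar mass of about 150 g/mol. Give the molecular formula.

mol C = 1.95 g CO₂ ÷ 44.009 g/mol = 0.04431 mol
mol H = 2 × 0.798 g H₂O ÷ 18.015 g/mol = 0.08859 mol
mass O = 1.33 − (0.5322 + 0.08930) = 0.7085 g → mol O = 0.7085 ÷ 15.999 = 0.04428 mol
Divide by the smallest (0.04428 mol): C 1.001, H 2.001, O 1.000
Empirical formula: CH2O
Empirical-formula mass = 30.03 g/mol; 150 ÷ 30.03 ≈ 5, so the molecular formula is C5H10O5.

C5H10O5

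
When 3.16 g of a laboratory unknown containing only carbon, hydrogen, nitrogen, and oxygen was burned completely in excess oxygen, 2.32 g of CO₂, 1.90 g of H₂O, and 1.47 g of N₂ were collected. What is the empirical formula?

CH4N2O

mol C = 2.32 g CO₂ ÷ 44.009 g/mol = 0.05272 mol
mol H = 2 × 1.90 g H₂O ÷ 18.015 g/mol = 0.2109 mol
mol N = 2 × 1.47 g N₂ ÷ 28.014 g/mol = 0.1049 mol
mass O = 3.16 − (0.6332 + 0.2126 + 1.470) = 0.8442 g → mol O = 0.8442 ÷ 15.999 = 0.05277 mol
Divide by the smallest (0.05272 mol): C 1.000, H 4.001, N 1.991, O 1.001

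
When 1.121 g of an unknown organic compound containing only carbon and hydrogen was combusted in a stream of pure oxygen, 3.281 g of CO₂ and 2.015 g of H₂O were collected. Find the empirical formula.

mol C = 3.281 g CO₂ ÷ 44.009 g/mol = 0.074553 mol
mol H = 2 × 2.015 g H₂O ÷ 18.015 g/mol = 0.22370 mol
Divide by the smallest (0.074553 mol): C 1.000, H 3.001

CH3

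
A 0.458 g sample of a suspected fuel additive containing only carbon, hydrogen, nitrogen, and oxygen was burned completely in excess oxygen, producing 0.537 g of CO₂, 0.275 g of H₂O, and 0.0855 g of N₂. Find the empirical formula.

mol C = 0.537 g CO₂ ÷ 44.009 g/mol = 0.01220 mol
mol H = 2 × 0.275 g H₂O ÷ 18.015 g/mol = 0.03053 mol
mol N = 2 × 0.0855 g N₂ ÷ 28.014 g/mol = 0.006104 mol
mass O = 0.458 − (0.1466 + 0.03077 + 0.08550) = 0.1952 g → mol O = 0.1952 ÷ 15.999 = 0.01220 mol
Divide by the smallest (0.006104 mol): C 1.999, H 5.002, N 1.000, O 1.998

C2H5NO2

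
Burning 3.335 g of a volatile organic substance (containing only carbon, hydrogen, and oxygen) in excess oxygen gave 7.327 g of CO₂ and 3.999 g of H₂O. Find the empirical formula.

mol C = 7.327 g CO₂ ÷ 44.009 g/mol = 0.16649 mol
mol H = 2 × 3.999 g H₂O ÷ 18.015 g/mol = 0.44396 mol
mass O = 3.335 − (1.9997 + 0.44752) = 0.88779 g → mol O = 0.88779 ÷ 15.999 = 0.055490 mol
Divide by the smallest (0.055490 mol): C 3.000, H 8.001, O 1.000

C3H8O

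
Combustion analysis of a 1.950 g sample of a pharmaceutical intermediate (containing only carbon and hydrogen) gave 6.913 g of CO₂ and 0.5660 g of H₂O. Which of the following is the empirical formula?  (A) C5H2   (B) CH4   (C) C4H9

mol C = 6.913 g CO₂ ÷ 44.009 g/mol = 0.15708 mol
mol H = 2 × 0.5660 g H₂O ÷ 18.015 g/mol = 0.062837 mol
Divide by the smallest (0.062837 mol): C 2.500, H 1.000
Multiplying each by 2 gives whole numbers: C 5.00, H 2.00

(A) C5H2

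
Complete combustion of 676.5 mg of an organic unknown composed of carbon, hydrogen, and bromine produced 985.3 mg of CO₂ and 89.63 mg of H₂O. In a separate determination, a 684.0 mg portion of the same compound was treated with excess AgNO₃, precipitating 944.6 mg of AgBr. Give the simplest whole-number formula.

mol C = 0.9853 g CO₂ ÷ 44.009 g/mol = 0.022389 mol
mol H = 2 × 0.08963 g H₂O ÷ 18.015 g/mol = 0.0099506 mol
From the AgBr data: mol Br per gram of compound = (0.9446 ÷ 187.772) ÷ 0.6840 = 0.0073546 mol/g, so in the 0.6765 g combustion sample mol Br = 0.0049754 mol
Divide by the smallest (0.0049754 mol): C 4.500, H 2.000, Br 1.000
Multiplying each by 2 gives whole numbers: C 9.00, H 4.00, Br 2.00

C9H4Br2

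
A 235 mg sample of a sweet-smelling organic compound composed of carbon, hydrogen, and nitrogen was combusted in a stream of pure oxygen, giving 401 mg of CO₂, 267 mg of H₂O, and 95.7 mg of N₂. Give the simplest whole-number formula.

C4H13N3

mol C = 0.401 g CO₂ ÷ 44.009 g/mol = 0.009112 mol
mol H = 2 × 0.267 g H₂O ÷ 18.015 g/mol = 0.02964 mol
mol N = 2 × 0.0957 g N₂ ÷ 28.014 g/mol = 0.006832 mol
Divide by the smallest (0.006832 mol): C 1.334, H 4.339, N 1.000
Multiplying each by 3 gives whole numbers: C 4.00, H 13.02, N 3.00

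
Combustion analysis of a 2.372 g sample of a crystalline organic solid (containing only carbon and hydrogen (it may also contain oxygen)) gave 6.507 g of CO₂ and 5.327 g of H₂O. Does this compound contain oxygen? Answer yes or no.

mol C = 6.507 g CO₂ ÷ 44.009 g/mol = 0.14786 mol
mol H = 2 × 5.327 g H₂O ÷ 18.015 g/mol = 0.59140 mol
C and H together account for 2.3720 g — essentially the entire 2.372 g sample — so the compound contains no oxygen.

no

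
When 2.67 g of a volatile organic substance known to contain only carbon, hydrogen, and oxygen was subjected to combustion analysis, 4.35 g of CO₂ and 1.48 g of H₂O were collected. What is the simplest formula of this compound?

mol C = 4.35 g CO₂ ÷ 44.009 g/mol = 0.09884 mol
mol H = 2 × 1.48 g H₂O ÷ 18.015 g/mol = 0.1643 mol
mass O = 2.67 − (1.187 + 0.1656) = 1.317 g → mol O = 1.317 ÷ 15.999 = 0.08233 mol
Divide by the smallest (0.08233 mol): C 1.201, H 1.996, O 1.000
Multiplying each by 5 gives whole numbers: C 6.00, H 9.98, O 5.00

C6H10O5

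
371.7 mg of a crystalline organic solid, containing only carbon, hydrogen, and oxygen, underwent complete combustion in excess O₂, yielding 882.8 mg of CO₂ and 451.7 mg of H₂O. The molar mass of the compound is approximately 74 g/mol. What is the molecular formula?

C4H10O

mol C = 0.8828 g CO₂ ÷ 44.009 g/mol = 0.020060 mol
mol H = 2 × 0.4517 g H₂O ÷ 18.015 g/mol = 0.050147 mol
mass O = 0.3717 − (0.24094 + 0.050548) = 0.080217 g → mol O = 0.080217 ÷ 15.999 = 0.0050139 mol
Divide by the smallest (0.0050139 mol): C 4.001, H 10.002, O 1.000
Empirical formula: C4H10O
Empirical-formula mass = 74.12 g/mol; 74 ÷ 74.12 ≈ 1, so the molecular formula is C4H10O.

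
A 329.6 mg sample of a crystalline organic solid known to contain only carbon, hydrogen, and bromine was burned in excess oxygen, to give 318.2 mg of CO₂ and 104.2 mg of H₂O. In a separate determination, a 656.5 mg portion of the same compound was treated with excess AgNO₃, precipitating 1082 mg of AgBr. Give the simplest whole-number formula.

mol C = 0.3182 g CO₂ ÷ 44.009 g/mol = 0.0072303 mol
mol H = 2 × 0.1042 g H₂O ÷ 18.015 g/mol = 0.011568 mol
From the AgBr data: mol Br per gram of compound = (1.082 ÷ 187.772) ÷ 0.6565 = 0.0087773 mol/g, so in the 0.3296 g combustion sample mol Br = 0.0028930 mol
Divide by the smallest (0.0028930 mol): C 2.499, H 3.999, Br 1.000
Multiplying each by 2 gives whole numbers: C 5.00, H 8.00, Br 2.00

C5H8Br2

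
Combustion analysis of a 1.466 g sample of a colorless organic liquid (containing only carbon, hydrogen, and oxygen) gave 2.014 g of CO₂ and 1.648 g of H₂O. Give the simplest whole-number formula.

CH4O

mol C = 2.014 g CO₂ ÷ 44.009 g/mol = 0.045763 mol
mol H = 2 × 1.648 g H₂O ÷ 18.015 g/mol = 0.18296 mol
mass O = 1.466 − (0.54966 + 0.18442) = 0.73191 g → mol O = 0.73191 ÷ 15.999 = 0.045747 mol
Divide by the smallest (0.045747 mol): C 1.000, H 3.999, O 1.000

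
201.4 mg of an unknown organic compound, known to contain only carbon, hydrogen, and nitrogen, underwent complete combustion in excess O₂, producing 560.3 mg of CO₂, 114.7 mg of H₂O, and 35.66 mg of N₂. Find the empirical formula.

C5H5N

mol C = 0.5603 g CO₂ ÷ 44.009 g/mol = 0.012731 mol
mol H = 2 × 0.1147 g H₂O ÷ 18.015 g/mol = 0.012734 mol
mol N = 2 × 0.03566 g N₂ ÷ 28.014 g/mol = 0.0025459 mol
Divide by the smallest (0.0025459 mol): C 5.001, H 5.002, N 1.000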